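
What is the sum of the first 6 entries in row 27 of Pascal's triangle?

1 + 27 + 351 + 2925 + 17550 + 80730 = 101584.

101584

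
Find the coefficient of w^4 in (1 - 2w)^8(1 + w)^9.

Coefficient of w^4 = Σ_{j} C(8,j)·(-2)^j·C(9,4-j)·1^(4-j) for j from 0 to 4.
= 126 + (-1344) + 4032 + (-4032) + 1120 = -98.

-98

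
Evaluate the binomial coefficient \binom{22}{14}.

C(22,14) = C(22,8) by symmetry.
C(22,8) = (22·21·20·19·18·17·16·15) / 8! = 12893126400 / 40320 = 319770.

319770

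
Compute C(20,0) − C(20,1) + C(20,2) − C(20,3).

-969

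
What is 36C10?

C(36,10) = (36·35·34·33·32·31·30·29·28·27) / 10! = 922393263052800 / 3628800 = 254186856.

254186856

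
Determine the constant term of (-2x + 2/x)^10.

-258048

General term: C(10,j)·(-2x)^j·(2/x)^(10-j), with x-exponent 1j − 1(10−j) = 2j − 10.
Set 2j − 10 = 0: j = 5.
C(10,5) = 252; (-2)^5 = -32; 2^5 = 32.
Coefficient = 252 · (-32) · 32 = -258048.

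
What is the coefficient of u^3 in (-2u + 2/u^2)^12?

-901120

General term: C(12,j)·(-2u)^j·(2/u^2)^(12-j), with u-exponent 1j − 2(12−j) = 3j − 24.
Set 3j − 24 = 3: j = 9.
C(12,9) = 220; (-2)^9 = -512; 2^3 = 8.
Coefficient = 220 · (-512) · 8 = -901120.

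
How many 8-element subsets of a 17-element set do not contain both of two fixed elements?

All 8-subsets: C(17,8) = 24310. Those containing both fixed elements: C(15,6) = 5005.
24310 − 5005 = 19305.

19305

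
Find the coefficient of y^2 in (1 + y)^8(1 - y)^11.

-5

Coefficient of y^2 = Σ_{j} C(8,j)·1^j·C(11,2-j)·(-1)^(2-j) for j from 0 to 2.
= 55 + (-88) + 28 = -5.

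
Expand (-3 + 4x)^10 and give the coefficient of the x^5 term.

The general term is C(10,j)·(-3)^j·(4x)^(10-j); the x^5 term has j = 5.
C(10,5) = 252.
Coefficient = C(10,5) · (-3)^5 · 4^5 = 252 · (-243) · 1024 = -62705664.

-62705664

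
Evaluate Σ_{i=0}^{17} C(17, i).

131072

The entries of row 17 sum to 2^17 = 131072.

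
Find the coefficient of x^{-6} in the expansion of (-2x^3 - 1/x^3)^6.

General term: C(6,j)·(-2x^3)^j·(-1/x^3)^(6-j), with x-exponent 3j − 3(6−j) = 6j − 18.
Set 6j − 18 = -6: j = 2.
C(6,2) = 15; (-2)^2 = 4; (-1)^4 = 1.
Coefficient = 15 · 4 · 1 = 60.

60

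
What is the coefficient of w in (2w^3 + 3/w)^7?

General term: C(7,j)·(2w^3)^j·(3/w)^(7-j), with w-exponent 3j − 1(7−j) = 4j − 7.
Set 4j − 7 = 1: j = 2.
C(7,2) = 21; 2^2 = 4; 3^5 = 243.
Coefficient = 21 · 4 · 243 = 20412.

20412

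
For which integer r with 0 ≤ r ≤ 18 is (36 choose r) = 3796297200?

14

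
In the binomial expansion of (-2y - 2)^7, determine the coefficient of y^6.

-896

The general term is C(7,j)·(-2y)^j·(-2)^(7-j); the y^6 term has j = 6.
C(7,6) = 7.
Coefficient = C(7,6) · (-2)^6 · (-2)^1 = 7 · 64 · (-2) = -896.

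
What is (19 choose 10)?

92378

C(19,10) = C(19,9) by symmetry.
C(19,9) = (19·18·17·16·15·14·13·12·11) / 9! = 33522128640 / 362880 = 92378.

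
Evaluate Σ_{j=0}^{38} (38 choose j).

274877906944

The entries of row 38 sum to 2^38 = 274877906944.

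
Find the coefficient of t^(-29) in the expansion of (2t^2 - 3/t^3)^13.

General term: C(13,j)·(2t^2)^j·(-3/t^3)^(13-j), with t-exponent 2j − 3(13−j) = 5j − 39.
Set 5j − 39 = -29: j = 2.
C(13,2) = 78; 2^2 = 4; (-3)^11 = -177147.
Coefficient = 78 · 4 · (-177147) = -55269864.

-55269864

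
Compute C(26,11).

7726160

C(26,11) = (26·25·24·23·22·21·20·19·18·17·16) / 11! = 308403583488000 / 39916800 = 7726160.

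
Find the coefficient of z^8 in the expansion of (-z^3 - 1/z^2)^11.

-462

General term: C(11,j)·(-z^3)^j·(-1/z^2)^(11-j), with z-exponent 3j − 2(11−j) = 5j − 22.
Set 5j − 22 = 8: j = 6.
C(11,6) = 462; (-1)^6 = 1; (-1)^5 = -1.
Coefficient = 462 · 1 · (-1) = -462.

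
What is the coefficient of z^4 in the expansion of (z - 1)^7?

-35

The general term is C(7,j)·(z)^j·(-1)^(7-j); the z^4 term has j = 4.
C(7,4) = 35.
Coefficient = C(7,4) · (-1)^3 = 35 · (-1) = -35.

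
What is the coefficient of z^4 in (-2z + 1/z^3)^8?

-1024

General term: C(8,j)·(-2z)^j·(1/z^3)^(8-j), with z-exponent 1j − 3(8−j) = 4j − 24.
Set 4j − 24 = 4: j = 7.
C(8,7) = 8; (-2)^7 = -128; 1^1 = 1.
Coefficient = 8 · (-128) · 1 = -1024.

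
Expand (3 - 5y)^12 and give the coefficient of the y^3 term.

-541282500

The general term is C(12,j)·(3)^j·(-5y)^(12-j); the y^3 term has j = 9.
C(12,9) = 220.
Coefficient = C(12,9) · 3^9 · (-5)^3 = 220 · 19683 · (-125) = -541282500.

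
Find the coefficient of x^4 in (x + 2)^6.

60

The general term is C(6,j)·(x)^j·(2)^(6-j); the x^4 term has j = 4.
C(6,4) = 15.
Coefficient = C(6,4) · 2^2 = 15 · 4 = 60.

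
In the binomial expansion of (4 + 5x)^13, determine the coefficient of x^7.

549120000000

The general term is C(13,j)·(4)^j·(5x)^(13-j); the x^7 term has j = 6.
C(13,6) = 1716.
Coefficient = C(13,6) · 4^6 · 5^7 = 1716 · 4096 · 78125 = 549120000000.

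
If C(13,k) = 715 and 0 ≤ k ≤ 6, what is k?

4

C(13,k) increases on 0 ≤ k ≤ 6. C(13,3) = 286 and C(13,4) = 715, so k = 4.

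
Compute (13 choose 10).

286

C(13,10) = C(13,3) by symmetry.
C(13,3) = (13·12·11) / 3! = 1716 / 6 = 286.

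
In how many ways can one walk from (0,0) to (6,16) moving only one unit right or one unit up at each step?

74613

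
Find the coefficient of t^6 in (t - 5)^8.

The general term is C(8,j)·(t)^j·(-5)^(8-j); the t^6 term has j = 6.
C(8,6) = 28.
Coefficient = C(8,6) · (-5)^2 = 28 · 25 = 700.

700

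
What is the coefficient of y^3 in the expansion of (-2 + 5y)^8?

-224000

The general term is C(8,j)·(-2)^j·(5y)^(8-j); the y^3 term has j = 5.
C(8,5) = 56.
Coefficient = C(8,5) · (-2)^5 · 5^3 = 56 · (-32) · 125 = -224000.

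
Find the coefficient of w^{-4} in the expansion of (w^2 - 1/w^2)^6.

15

General term: C(6,j)·(w^2)^j·(-1/w^2)^(6-j), with w-exponent 2j − 2(6−j) = 4j − 12.
Set 4j − 12 = -4: j = 2.
C(6,2) = 15; 1^2 = 1; (-1)^4 = 1.
Coefficient = 15 · 1 · 1 = 15.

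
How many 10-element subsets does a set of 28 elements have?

13123110

C(28,10) = (28·27·26·25·24·23·22·21·20·19) / 10! = 47621141568000 / 3628800 = 13123110.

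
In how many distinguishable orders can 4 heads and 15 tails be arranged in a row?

Choose positions for the heads: C(19,4) = 3876.

3876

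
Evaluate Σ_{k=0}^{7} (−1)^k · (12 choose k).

-330

The partial alternating sum Σ_{k=0}^{7} (−1)^k C(12,k) = (−1)^7 C(11,7) = -330.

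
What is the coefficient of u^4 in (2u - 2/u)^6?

General term: C(6,j)·(2u)^j·(-2/u)^(6-j), with u-exponent 1j − 1(6−j) = 2j − 6.
Set 2j − 6 = 4: j = 5.
C(6,5) = 6; 2^5 = 32; (-2)^1 = -2.
Coefficient = 6 · 32 · (-2) = -384.

-384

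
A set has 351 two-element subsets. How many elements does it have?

n(n−1)/2 = 351 ⇒ n(n−1) = 702. Since 27·26 = 702, n = 27.

27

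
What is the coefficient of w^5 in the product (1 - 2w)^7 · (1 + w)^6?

Coefficient of w^5 = Σ_{j} C(7,j)·(-2)^j·C(6,5-j)·1^(5-j) for j from 0 to 5.
= 6 + (-210) + 1680 + (-4200) + 3360 + (-672) = -36.

-36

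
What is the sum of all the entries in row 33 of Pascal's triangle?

8589934592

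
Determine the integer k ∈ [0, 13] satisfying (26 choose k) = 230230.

6

C(26,k) increases on 0 ≤ k ≤ 13. C(26,5) = 65780 and C(26,6) = 230230, so k = 6.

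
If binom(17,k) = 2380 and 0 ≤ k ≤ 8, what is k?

4

C(17,k) increases on 0 ≤ k ≤ 8. C(17,3) = 680 and C(17,4) = 2380, so k = 4.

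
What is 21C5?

20349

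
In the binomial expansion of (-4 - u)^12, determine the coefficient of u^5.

The general term is C(12,j)·(-4)^j·(-u)^(12-j); the u^5 term has j = 7.
C(12,7) = 792.
Coefficient = C(12,7) · (-4)^7 · (-1)^5 = 792 · (-16384) · (-1) = 12976128.

12976128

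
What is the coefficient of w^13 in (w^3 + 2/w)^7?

General term: C(7,j)·(w^3)^j·(2/w)^(7-j), with w-exponent 3j − 1(7−j) = 4j − 7.
Set 4j − 7 = 13: j = 5.
C(7,5) = 21; 1^5 = 1; 2^2 = 4.
Coefficient = 21 · 1 · 4 = 84.

84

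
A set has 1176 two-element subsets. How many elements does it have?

49

n(n−1)/2 = 1176 ⇒ n(n−1) = 2352. Since 49·48 = 2352, n = 49.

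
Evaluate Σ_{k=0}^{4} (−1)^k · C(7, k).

15

The partial alternating sum Σ_{k=0}^{4} (−1)^k C(7,k) = (−1)^4 C(6,4) = 15.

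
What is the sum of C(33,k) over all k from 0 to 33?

Setting x = 1 in (1+x)^33 gives Σ C(33,k) = 2^33 = 8589934592.

8589934592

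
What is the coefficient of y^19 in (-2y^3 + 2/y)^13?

General term: C(13,j)·(-2y^3)^j·(2/y)^(13-j), with y-exponent 3j − 1(13−j) = 4j − 13.
Set 4j − 13 = 19: j = 8.
C(13,8) = 1287; (-2)^8 = 256; 2^5 = 32.
Coefficient = 1287 · 256 · 32 = 10543104.

10543104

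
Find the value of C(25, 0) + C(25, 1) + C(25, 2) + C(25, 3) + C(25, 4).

15276

1 + 25 + 300 + 2300 + 12650 = 15276.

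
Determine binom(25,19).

177100

C(25,19) = C(25,6) by symmetry.
C(25,6) = (25·24·23·22·21·20) / 6! = 127512000 / 720 = 177100.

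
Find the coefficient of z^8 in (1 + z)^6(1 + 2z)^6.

Coefficient of z^8 = Σ_{j} C(6,j)·1^j·C(6,8-j)·2^(8-j) for j from 2 to 6.
= 960 + 3840 + 3600 + 960 + 60 = 9420.

9420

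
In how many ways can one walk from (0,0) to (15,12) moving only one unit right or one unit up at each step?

17383860

Each path is a sequence of 27 steps with 15 rights: C(27,15) = 17383860.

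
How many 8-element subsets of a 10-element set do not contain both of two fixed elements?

All 8-subsets: C(10,8) = 45. Those containing both fixed elements: C(8,6) = 28.
45 − 28 = 17.

17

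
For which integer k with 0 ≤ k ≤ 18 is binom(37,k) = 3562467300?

C(37,k) increases on 0 ≤ k ≤ 18. C(37,12) = 1852482996 and C(37,13) = 3562467300, so k = 13.

13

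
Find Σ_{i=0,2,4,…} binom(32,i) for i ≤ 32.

2147483648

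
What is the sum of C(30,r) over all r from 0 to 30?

1073741824

Setting x = 1 in (1+x)^30 gives Σ C(30,r) = 2^30 = 1073741824.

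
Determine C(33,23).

C(33,23) = C(33,10) by symmetry.
C(33,10) = (33·32·31·30·29·28·27·26·25·24) / 10! = 335885501952000 / 3628800 = 92561040.

92561040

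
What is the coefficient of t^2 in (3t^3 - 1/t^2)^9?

General term: C(9,j)·(3t^3)^j·(-1/t^2)^(9-j), with t-exponent 3j − 2(9−j) = 5j − 18.
Set 5j − 18 = 2: j = 4.
C(9,4) = 126; 3^4 = 81; (-1)^5 = -1.
Coefficient = 126 · 81 · (-1) = -10206.

-10206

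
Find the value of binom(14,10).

C(14,10) = C(14,4) by symmetry.
C(14,4) = (14·13·12·11) / 4! = 24024 / 24 = 1001.

1001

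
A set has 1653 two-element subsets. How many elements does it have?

58

n(n−1)/2 = 1653 ⇒ n(n−1) = 3306. Since 58·57 = 3306, n = 58.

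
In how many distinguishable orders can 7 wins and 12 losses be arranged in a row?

50388

Choose positions for the wins: C(19,7) = 50388.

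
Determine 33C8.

C(33,8) = (33·32·31·30·29·28·27·26) / 8! = 559809169920 / 40320 = 13884156.

13884156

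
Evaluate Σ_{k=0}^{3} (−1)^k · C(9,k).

The partial alternating sum Σ_{k=0}^{3} (−1)^k C(9,k) = (−1)^3 C(8,3) = -56.

-56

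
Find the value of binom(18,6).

C(18,6) = (18·17·16·15·14·13) / 6! = 13366080 / 720 = 18564.

18564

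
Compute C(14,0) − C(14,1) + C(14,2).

78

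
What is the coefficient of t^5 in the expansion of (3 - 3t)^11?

The general term is C(11,j)·(3)^j·(-3t)^(11-j); the t^5 term has j = 6.
C(11,6) = 462.
Coefficient = C(11,6) · 3^6 · (-3)^5 = 462 · 729 · (-243) = -81841914.

-81841914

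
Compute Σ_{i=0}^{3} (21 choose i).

1562

1 + 21 + 210 + 1330 = 1562.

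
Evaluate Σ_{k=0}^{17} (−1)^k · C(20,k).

The partial alternating sum Σ_{k=0}^{17} (−1)^k C(20,k) = (−1)^17 C(19,17) = -171.

-171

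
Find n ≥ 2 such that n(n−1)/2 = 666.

37

n(n−1)/2 = 666 ⇒ n(n−1) = 1332. Since 37·36 = 1332, n = 37.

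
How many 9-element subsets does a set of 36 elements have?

94143280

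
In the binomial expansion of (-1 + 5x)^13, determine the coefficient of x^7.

The general term is C(13,j)·(-1)^j·(5x)^(13-j); the x^7 term has j = 6.
C(13,6) = 1716.
Coefficient = C(13,6) · 5^7 = 1716 · 78125 = 134062500.

134062500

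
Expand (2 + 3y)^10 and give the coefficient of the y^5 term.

The general term is C(10,j)·(2)^j·(3y)^(10-j); the y^5 term has j = 5.
C(10,5) = 252.
Coefficient = C(10,5) · 2^5 · 3^5 = 252 · 32 · 243 = 1959552.

1959552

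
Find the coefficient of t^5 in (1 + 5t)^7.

65625

The general term is C(7,j)·(1)^j·(5t)^(7-j); the t^5 term has j = 2.
C(7,2) = 21.
Coefficient = C(7,2) · 5^5 = 21 · 3125 = 65625.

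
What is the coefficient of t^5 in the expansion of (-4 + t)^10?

-258048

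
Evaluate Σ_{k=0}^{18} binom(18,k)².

By Vandermonde's identity, Σ C(18,k)² = C(36,18) = 9075135300.

9075135300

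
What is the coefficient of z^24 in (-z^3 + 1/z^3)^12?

66

General term: C(12,j)·(-z^3)^j·(1/z^3)^(12-j), with z-exponent 3j − 3(12−j) = 6j − 36.
Set 6j − 36 = 24: j = 10.
C(12,10) = 66; (-1)^10 = 1; 1^2 = 1.
Coefficient = 66 · 1 · 1 = 66.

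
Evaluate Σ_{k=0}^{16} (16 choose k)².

Σ C(16,k)² is the coefficient of x^16 in (1+x)^16(1+x)^16 = (1+x)^32, i.e. C(32,16) = 601080390.

601080390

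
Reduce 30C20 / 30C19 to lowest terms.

C(n,k+1)/C(n,k) = (n−k)/(k+1) = (30−19)/(19+1) = 11/20.

11/20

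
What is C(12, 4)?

C(12,4) = (12·11·10·9) / 4! = 11880 / 24 = 495.

495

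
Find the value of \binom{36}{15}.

5567902560

C(36,15) = (36·35·34·33·32·31·30·29·28·27·26·25·24·23·22) / 15! = 7281003461233582080000 / 1307674368000 = 5567902560.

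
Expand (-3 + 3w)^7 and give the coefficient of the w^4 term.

The general term is C(7,j)·(-3)^j·(3w)^(7-j); the w^4 term has j = 3.
C(7,3) = 35.
Coefficient = C(7,3) · (-3)^3 · 3^4 = 35 · (-27) · 81 = -76545.

-76545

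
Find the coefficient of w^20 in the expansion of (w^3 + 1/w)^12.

495

General term: C(12,j)·(w^3)^j·(1/w)^(12-j), with w-exponent 3j − 1(12−j) = 4j − 12.
Set 4j − 12 = 20: j = 8.
C(12,8) = 495; 1^8 = 1; 1^4 = 1.
Coefficient = 495 · 1 · 1 = 495.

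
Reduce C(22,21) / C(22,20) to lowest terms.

C(n,k+1)/C(n,k) = (n−k)/(k+1) = (22−20)/(20+1) = 2/21.

2/21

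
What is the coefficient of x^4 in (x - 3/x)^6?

-18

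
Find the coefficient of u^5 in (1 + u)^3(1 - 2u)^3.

-12

Coefficient of u^5 = Σ_{j} C(3,j)·1^j·C(3,5-j)·(-2)^(5-j) for j from 2 to 3.
= (-24) + 12 = -12.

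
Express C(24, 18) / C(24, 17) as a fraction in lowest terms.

7/18

C(n,k+1)/C(n,k) = (n−k)/(k+1) = (24−17)/(17+1) = 7/18.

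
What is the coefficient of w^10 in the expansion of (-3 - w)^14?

81081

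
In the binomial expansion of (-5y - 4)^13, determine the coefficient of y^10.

-178750000000

The general term is C(13,j)·(-5y)^j·(-4)^(13-j); the y^10 term has j = 10.
C(13,10) = 286.
Coefficient = C(13,10) · (-5)^10 · (-4)^3 = 286 · 9765625 · (-64) = -178750000000.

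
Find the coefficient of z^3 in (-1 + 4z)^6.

The general term is C(6,j)·(-1)^j·(4z)^(6-j); the z^3 term has j = 3.
C(6,3) = 20.
Coefficient = C(6,3) · (-1)^3 · 4^3 = 20 · (-1) · 64 = -1280.

-1280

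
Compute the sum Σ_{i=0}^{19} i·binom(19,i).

4980736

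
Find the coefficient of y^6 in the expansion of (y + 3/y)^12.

General term: C(12,j)·(y)^j·(3/y)^(12-j), with y-exponent 1j − 1(12−j) = 2j − 12.
Set 2j − 12 = 6: j = 9.
C(12,9) = 220; 1^9 = 1; 3^3 = 27.
Coefficient = 220 · 1 · 27 = 5940.

5940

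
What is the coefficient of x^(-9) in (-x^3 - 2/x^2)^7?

General term: C(7,j)·(-x^3)^j·(-2/x^2)^(7-j), with x-exponent 3j − 2(7−j) = 5j − 14.
Set 5j − 14 = -9: j = 1.
C(7,1) = 7; (-1)^1 = -1; (-2)^6 = 64.
Coefficient = 7 · (-1) · 64 = -448.

-448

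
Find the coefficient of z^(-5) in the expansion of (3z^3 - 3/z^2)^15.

General term: C(15,j)·(3z^3)^j·(-3/z^2)^(15-j), with z-exponent 3j − 2(15−j) = 5j − 30.
Set 5j − 30 = -5: j = 5.
C(15,5) = 3003; 3^5 = 243; (-3)^10 = 59049.
Coefficient = 3003 · 243 · 59049 = 43089767721.

43089767721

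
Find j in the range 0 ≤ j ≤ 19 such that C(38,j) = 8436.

C(38,j) increases on 0 ≤ j ≤ 19. C(38,2) = 703 and C(38,3) = 8436, so j = 3.

3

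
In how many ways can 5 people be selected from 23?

33649

This is C(23,5) = 33649.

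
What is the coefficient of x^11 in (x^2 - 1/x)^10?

-120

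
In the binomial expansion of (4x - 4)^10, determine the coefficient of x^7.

-125829120

The general term is C(10,j)·(4x)^j·(-4)^(10-j); the x^7 term has j = 7.
C(10,7) = 120.
Coefficient = C(10,7) · 4^7 · (-4)^3 = 120 · 16384 · (-64) = -125829120.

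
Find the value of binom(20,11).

167960

C(20,11) = C(20,9) by symmetry.
C(20,9) = (20·19·18·17·16·15·14·13·12) / 9! = 60949324800 / 362880 = 167960.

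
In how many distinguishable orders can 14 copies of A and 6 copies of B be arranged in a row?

38760

Choose positions for the A's: C(20,14) = 38760.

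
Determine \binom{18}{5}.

C(18,5) = (18·17·16·15·14) / 5! = 1028160 / 120 = 8568.

8568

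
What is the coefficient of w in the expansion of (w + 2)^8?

The general term is C(8,j)·(w)^j·(2)^(8-j); the w^1 term has j = 1.
C(8,1) = 8.
Coefficient = C(8,1) · 2^7 = 8 · 128 = 1024.

1024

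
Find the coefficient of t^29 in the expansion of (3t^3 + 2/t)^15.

3868890480

General term: C(15,j)·(3t^3)^j·(2/t)^(15-j), with t-exponent 3j − 1(15−j) = 4j − 15.
Set 4j − 15 = 29: j = 11.
C(15,11) = 1365; 3^11 = 177147; 2^4 = 16.
Coefficient = 1365 · 177147 · 16 = 3868890480.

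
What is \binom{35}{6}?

1623160

C(35,6) = (35·34·33·32·31·30) / 6! = 1168675200 / 720 = 1623160.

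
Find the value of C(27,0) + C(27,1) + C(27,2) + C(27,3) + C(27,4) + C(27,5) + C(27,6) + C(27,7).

1 + 27 + 351 + 2925 + 17550 + 80730 + 296010 + 888030 = 1285624.

1285624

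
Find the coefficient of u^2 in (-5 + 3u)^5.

-11250

The general term is C(5,j)·(-5)^j·(3u)^(5-j); the u^2 term has j = 3.
C(5,3) = 10.
Coefficient = C(5,3) · (-5)^3 · 3^2 = 10 · (-125) · 9 = -11250.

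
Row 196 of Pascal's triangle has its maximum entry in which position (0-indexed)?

C(196,i) is maximized at i = 196/2 = 98.

98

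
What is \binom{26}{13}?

10400600

C(26,13) = (26·25·24·23·22·21·20·19·18·17·16·15·14) / 13! = 64764752532480000 / 6227020800 = 10400600.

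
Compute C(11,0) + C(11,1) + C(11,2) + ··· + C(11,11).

The entries of row 11 sum to 2^11 = 2048.

2048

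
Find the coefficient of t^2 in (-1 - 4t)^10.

720

The general term is C(10,j)·(-1)^j·(-4t)^(10-j); the t^2 term has j = 8.
C(10,8) = 45.
Coefficient = C(10,8) · (-4)^2 = 45 · 16 = 720.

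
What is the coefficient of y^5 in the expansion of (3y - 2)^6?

The general term is C(6,j)·(3y)^j·(-2)^(6-j); the y^5 term has j = 5.
C(6,5) = 6.
Coefficient = C(6,5) · 3^5 · (-2)^1 = 6 · 243 · (-2) = -2916.

-2916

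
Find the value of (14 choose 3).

364

C(14,3) = (14·13·12) / 3! = 2184 / 6 = 364.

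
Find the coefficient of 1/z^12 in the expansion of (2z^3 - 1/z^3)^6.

General term: C(6,j)·(2z^3)^j·(-1/z^3)^(6-j), with z-exponent 3j − 3(6−j) = 6j − 18.
Set 6j − 18 = -12: j = 1.
C(6,1) = 6; 2^1 = 2; (-1)^5 = -1.
Coefficient = 6 · 2 · (-1) = -12.

-12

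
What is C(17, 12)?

C(17,12) = C(17,5) by symmetry.
C(17,5) = (17·16·15·14·13) / 5! = 742560 / 120 = 6188.

6188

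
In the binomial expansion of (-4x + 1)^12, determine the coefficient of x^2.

1056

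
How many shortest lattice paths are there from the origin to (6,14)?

38760

Each path is a sequence of 20 steps with 6 rights: C(20,6) = 38760.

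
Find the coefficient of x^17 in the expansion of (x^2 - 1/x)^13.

General term: C(13,j)·(x^2)^j·(-1/x)^(13-j), with x-exponent 2j − 1(13−j) = 3j − 13.
Set 3j − 13 = 17: j = 10.
C(13,10) = 286; 1^10 = 1; (-1)^3 = -1.
Coefficient = 286 · 1 · (-1) = -286.

-286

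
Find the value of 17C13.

2380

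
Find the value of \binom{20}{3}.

C(20,3) = (20·19·18) / 3! = 6840 / 6 = 1140.

1140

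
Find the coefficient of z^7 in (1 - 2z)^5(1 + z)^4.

48

Coefficient of z^7 = Σ_{j} C(5,j)·(-2)^j·C(4,7-j)·1^(7-j) for j from 3 to 5.
= (-80) + 320 + (-192) = 48.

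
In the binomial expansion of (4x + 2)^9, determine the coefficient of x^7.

2359296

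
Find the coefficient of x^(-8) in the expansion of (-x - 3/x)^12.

General term: C(12,j)·(-x)^j·(-3/x)^(12-j), with x-exponent 1j − 1(12−j) = 2j − 12.
Set 2j − 12 = -8: j = 2.
C(12,2) = 66; (-1)^2 = 1; (-3)^10 = 59049.
Coefficient = 66 · 1 · 59049 = 3897234.

3897234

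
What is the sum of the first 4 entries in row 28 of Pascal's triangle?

1 + 28 + 378 + 3276 = 3683.

3683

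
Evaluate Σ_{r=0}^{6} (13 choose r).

4096

1 + 13 + 78 + 286 + 715 + 1287 + 1716 = 4096.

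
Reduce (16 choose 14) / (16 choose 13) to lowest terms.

3/14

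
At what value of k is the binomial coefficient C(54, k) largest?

27

C(54,k) is maximized at k = 54/2 = 27.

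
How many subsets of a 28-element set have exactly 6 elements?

Choose the 6 positions: C(28,6) = 376740.

376740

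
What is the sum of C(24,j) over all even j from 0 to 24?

8388608

Half of (1+1)^24 + (1−1)^24 gives the even-index sum: 2^23 = 8388608.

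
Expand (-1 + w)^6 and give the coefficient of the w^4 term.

15

The general term is C(6,j)·(-1)^j·(w)^(6-j); the w^4 term has j = 2.
C(6,2) = 15.
Coefficient = C(6,2) = 15.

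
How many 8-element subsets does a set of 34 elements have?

18156204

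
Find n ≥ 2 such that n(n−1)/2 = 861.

n(n−1)/2 = 861 ⇒ n(n−1) = 1722. Since 42·41 = 1722, n = 42.

42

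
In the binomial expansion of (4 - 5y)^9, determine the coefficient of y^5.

-100800000

The general term is C(9,j)·(4)^j·(-5y)^(9-j); the y^5 term has j = 4.
C(9,4) = 126.
Coefficient = C(9,4) · 4^4 · (-5)^5 = 126 · 256 · (-3125) = -100800000.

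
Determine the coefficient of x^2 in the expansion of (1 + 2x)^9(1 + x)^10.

369

Coefficient of x^2 = Σ_{j} C(9,j)·2^j·C(10,2-j)·1^(2-j) for j from 0 to 2.
= 45 + 180 + 144 = 369.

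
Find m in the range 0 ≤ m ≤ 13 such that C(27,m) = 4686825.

9

C(27,m) increases on 0 ≤ m ≤ 13. C(27,8) = 2220075 and C(27,9) = 4686825, so m = 9.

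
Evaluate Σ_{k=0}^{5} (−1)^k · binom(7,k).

-6

The partial alternating sum Σ_{k=0}^{5} (−1)^k C(7,k) = (−1)^5 C(6,5) = -6.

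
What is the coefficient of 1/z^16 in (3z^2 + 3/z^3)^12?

263063295

General term: C(12,j)·(3z^2)^j·(3/z^3)^(12-j), with z-exponent 2j − 3(12−j) = 5j − 36.
Set 5j − 36 = -16: j = 4.
C(12,4) = 495; 3^4 = 81; 3^8 = 6561.
Coefficient = 495 · 81 · 6561 = 263063295.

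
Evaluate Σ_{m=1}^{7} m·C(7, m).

Differentiating (1+x)^7 and setting x=1: Σ m·C(7,m) = 7·2^6 = 448.

448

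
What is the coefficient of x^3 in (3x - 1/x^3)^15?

-241805655

General term: C(15,j)·(3x)^j·(-1/x^3)^(15-j), with x-exponent 1j − 3(15−j) = 4j − 45.
Set 4j − 45 = 3: j = 12.
C(15,12) = 455; 3^12 = 531441; (-1)^3 = -1.
Coefficient = 455 · 531441 · (-1) = -241805655.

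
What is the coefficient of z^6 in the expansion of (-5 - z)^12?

The general term is C(12,j)·(-5)^j·(-z)^(12-j); the z^6 term has j = 6.
C(12,6) = 924.
Coefficient = C(12,6) · (-5)^6 = 924 · 15625 = 14437500.

14437500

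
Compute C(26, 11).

7726160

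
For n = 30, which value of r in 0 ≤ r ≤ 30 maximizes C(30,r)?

15

C(30,r) is maximized at r = 30/2 = 15.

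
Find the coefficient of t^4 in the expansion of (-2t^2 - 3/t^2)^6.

General term: C(6,j)·(-2t^2)^j·(-3/t^2)^(6-j), with t-exponent 2j − 2(6−j) = 4j − 12.
Set 4j − 12 = 4: j = 4.
C(6,4) = 15; (-2)^4 = 16; (-3)^2 = 9.
Coefficient = 15 · 16 · 9 = 2160.

2160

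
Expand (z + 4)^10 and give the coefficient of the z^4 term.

The general term is C(10,j)·(z)^j·(4)^(10-j); the z^4 term has j = 4.
C(10,4) = 210.
Coefficient = C(10,4) · 4^6 = 210 · 4096 = 860160.

860160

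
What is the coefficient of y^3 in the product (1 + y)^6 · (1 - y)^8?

Coefficient of y^3 = Σ_{j} C(6,j)·1^j·C(8,3-j)·(-1)^(3-j) for j from 0 to 3.
= (-56) + 168 + (-120) + 20 = 12.

12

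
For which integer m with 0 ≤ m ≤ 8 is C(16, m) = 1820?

C(16,m) increases on 0 ≤ m ≤ 8. C(16,3) = 560 and C(16,4) = 1820, so m = 4.

4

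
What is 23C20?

1771

C(23,20) = C(23,3) by symmetry.
C(23,3) = (23·22·21) / 3! = 10626 / 6 = 1771.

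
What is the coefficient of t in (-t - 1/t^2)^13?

General term: C(13,j)·(-t)^j·(-1/t^2)^(13-j), with t-exponent 1j − 2(13−j) = 3j − 26.
Set 3j − 26 = 1: j = 9.
C(13,9) = 715; (-1)^9 = -1; (-1)^4 = 1.
Coefficient = 715 · (-1) · 1 = -715.

-715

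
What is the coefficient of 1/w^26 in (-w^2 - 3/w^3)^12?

General term: C(12,j)·(-w^2)^j·(-3/w^3)^(12-j), with w-exponent 2j − 3(12−j) = 5j − 36.
Set 5j − 36 = -26: j = 2.
C(12,2) = 66; (-1)^2 = 1; (-3)^10 = 59049.
Coefficient = 66 · 1 · 59049 = 3897234.

3897234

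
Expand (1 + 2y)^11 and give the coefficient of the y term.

The general term is C(11,j)·(1)^j·(2y)^(11-j); the y^1 term has j = 10.
C(11,10) = 11.
Coefficient = C(11,10) · 2^1 = 11 · 2 = 22.

22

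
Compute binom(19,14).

11628

C(19,14) = C(19,5) by symmetry.
C(19,5) = (19·18·17·16·15) / 5! = 1395360 / 120 = 11628.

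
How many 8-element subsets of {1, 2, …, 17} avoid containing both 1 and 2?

All 8-subsets: C(17,8) = 24310. Those containing both fixed elements: C(15,6) = 5005.
24310 − 5005 = 19305.

19305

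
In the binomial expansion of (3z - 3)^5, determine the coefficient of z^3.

2430

The general term is C(5,j)·(3z)^j·(-3)^(5-j); the z^3 term has j = 3.
C(5,3) = 10.
Coefficient = C(5,3) · 3^3 · (-3)^2 = 10 · 27 · 9 = 2430.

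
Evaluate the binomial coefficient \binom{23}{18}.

33649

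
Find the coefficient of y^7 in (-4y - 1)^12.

12976128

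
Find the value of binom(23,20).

1771

C(23,20) = C(23,3) by symmetry.
C(23,3) = (23·22·21) / 3! = 10626 / 6 = 1771.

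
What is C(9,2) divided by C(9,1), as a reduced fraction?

4

C(n,k+1)/C(n,k) = (n−k)/(k+1) = (9−1)/(1+1) = 8/2 = 4.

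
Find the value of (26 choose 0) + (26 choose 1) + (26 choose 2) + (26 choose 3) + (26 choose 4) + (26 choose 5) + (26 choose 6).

1 + 26 + 325 + 2600 + 14950 + 65780 + 230230 = 313912.

313912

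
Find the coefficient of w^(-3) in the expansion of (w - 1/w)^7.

-21

General term: C(7,j)·(w)^j·(-1/w)^(7-j), with w-exponent 1j − 1(7−j) = 2j − 7.
Set 2j − 7 = -3: j = 2.
C(7,2) = 21; 1^2 = 1; (-1)^5 = -1.
Coefficient = 21 · 1 · (-1) = -21.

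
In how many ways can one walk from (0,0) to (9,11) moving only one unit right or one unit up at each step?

Each path is a sequence of 20 steps with 9 rights: C(20,9) = 167960.

167960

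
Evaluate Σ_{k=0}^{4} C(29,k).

27841

1 + 29 + 406 + 3654 + 23751 = 27841.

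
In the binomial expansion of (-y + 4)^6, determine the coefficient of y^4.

The general term is C(6,j)·(-y)^j·(4)^(6-j); the y^4 term has j = 4.
C(6,4) = 15.
Coefficient = C(6,4) · 4^2 = 15 · 16 = 240.

240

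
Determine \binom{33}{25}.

13884156

C(33,25) = C(33,8) by symmetry.
C(33,8) = (33·32·31·30·29·28·27·26) / 8! = 559809169920 / 40320 = 13884156.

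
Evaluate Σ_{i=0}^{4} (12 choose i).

1 + 12 + 66 + 220 + 495 = 794.

794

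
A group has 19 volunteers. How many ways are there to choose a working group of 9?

This is C(19,9) = 92378.

92378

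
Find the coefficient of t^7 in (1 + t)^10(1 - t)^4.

Coefficient of t^7 = Σ_{j} C(10,j)·1^j·C(4,7-j)·(-1)^(7-j) for j from 3 to 7.
= 120 + (-840) + 1512 + (-840) + 120 = 72.

72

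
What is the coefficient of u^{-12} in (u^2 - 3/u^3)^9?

61236

General term: C(9,j)·(u^2)^j·(-3/u^3)^(9-j), with u-exponent 2j − 3(9−j) = 5j − 27.
Set 5j − 27 = -12: j = 3.
C(9,3) = 84; 1^3 = 1; (-3)^6 = 729.
Coefficient = 84 · 1 · 729 = 61236.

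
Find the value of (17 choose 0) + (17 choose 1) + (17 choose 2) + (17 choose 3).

1 + 17 + 136 + 680 = 834.

834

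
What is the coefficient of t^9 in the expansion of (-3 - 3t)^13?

The general term is C(13,j)·(-3)^j·(-3t)^(13-j); the t^9 term has j = 4.
C(13,4) = 715.
Coefficient = C(13,4) · (-3)^4 · (-3)^9 = 715 · 81 · (-19683) = -1139940945.

-1139940945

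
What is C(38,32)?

2760681

C(38,32) = C(38,6) by symmetry.
C(38,6) = (38·37·36·35·34·33) / 6! = 1987690320 / 720 = 2760681.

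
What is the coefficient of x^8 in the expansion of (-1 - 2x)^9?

-2304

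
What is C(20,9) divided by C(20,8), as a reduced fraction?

4/3

C(n,k+1)/C(n,k) = (n−k)/(k+1) = (20−8)/(8+1) = 12/9 = 4/3.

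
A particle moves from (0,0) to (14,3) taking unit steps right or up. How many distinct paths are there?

680

Each path is a sequence of 17 steps with 14 rights: C(17,14) = 680.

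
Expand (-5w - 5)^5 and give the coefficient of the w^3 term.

The general term is C(5,j)·(-5w)^j·(-5)^(5-j); the w^3 term has j = 3.
C(5,3) = 10.
Coefficient = C(5,3) · (-5)^3 · (-5)^2 = 10 · (-125) · 25 = -31250.

-31250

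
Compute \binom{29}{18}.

34597290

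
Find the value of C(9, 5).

126

C(9,5) = C(9,4) by symmetry.
C(9,4) = (9·8·7·6) / 4! = 3024 / 24 = 126.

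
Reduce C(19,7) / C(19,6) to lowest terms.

13/7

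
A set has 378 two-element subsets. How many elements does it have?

28

n(n−1)/2 = 378 ⇒ n(n−1) = 756. Since 28·27 = 756, n = 28.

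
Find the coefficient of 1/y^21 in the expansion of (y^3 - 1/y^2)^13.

General term: C(13,j)·(y^3)^j·(-1/y^2)^(13-j), with y-exponent 3j − 2(13−j) = 5j − 26.
Set 5j − 26 = -21: j = 1.
C(13,1) = 13; 1^1 = 1; (-1)^12 = 1.
Coefficient = 13 · 1 · 1 = 13.

13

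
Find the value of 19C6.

27132

C(19,6) = (19·18·17·16·15·14) / 6! = 19535040 / 720 = 27132.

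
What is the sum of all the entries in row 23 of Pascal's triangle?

The entries of row 23 sum to 2^23 = 8388608.

8388608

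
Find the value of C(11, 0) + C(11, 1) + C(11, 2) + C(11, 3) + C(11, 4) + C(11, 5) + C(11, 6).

1 + 11 + 55 + 165 + 330 + 462 + 462 = 1486.

1486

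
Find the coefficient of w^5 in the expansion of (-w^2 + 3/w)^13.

General term: C(13,j)·(-w^2)^j·(3/w)^(13-j), with w-exponent 2j − 1(13−j) = 3j − 13.
Set 3j − 13 = 5: j = 6.
C(13,6) = 1716; (-1)^6 = 1; 3^7 = 2187.
Coefficient = 1716 · 1 · 2187 = 3752892.

3752892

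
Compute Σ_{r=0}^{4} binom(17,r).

3214

1 + 17 + 136 + 680 + 2380 = 3214.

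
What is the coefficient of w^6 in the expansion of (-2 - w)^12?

59136

The general term is C(12,j)·(-2)^j·(-w)^(12-j); the w^6 term has j = 6.
C(12,6) = 924.
Coefficient = C(12,6) · (-2)^6 = 924 · 64 = 59136.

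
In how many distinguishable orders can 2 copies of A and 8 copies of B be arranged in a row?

45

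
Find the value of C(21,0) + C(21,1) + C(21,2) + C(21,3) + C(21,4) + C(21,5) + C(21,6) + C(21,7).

198440

1 + 21 + 210 + 1330 + 5985 + 20349 + 54264 + 116280 = 198440.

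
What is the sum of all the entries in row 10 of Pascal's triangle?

1024

Setting x = 1 in (1+x)^10 gives Σ C(10,i) = 2^10 = 1024.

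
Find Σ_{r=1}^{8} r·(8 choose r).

1024

Since r·C(8,r) = 8·C(7,r−1), the sum is 8·2^7 = 8·128 = 1024.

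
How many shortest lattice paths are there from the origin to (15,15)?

Each path is a sequence of 30 steps with 15 rights: C(30,15) = 155117520.

155117520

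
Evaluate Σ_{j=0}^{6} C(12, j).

1 + 12 + 66 + 220 + 495 + 792 + 924 = 2510.

2510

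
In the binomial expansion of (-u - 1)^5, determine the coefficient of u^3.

-10

The general term is C(5,j)·(-u)^j·(-1)^(5-j); the u^3 term has j = 3.
C(5,3) = 10.
Coefficient = C(5,3) · (-1)^3 = 10 · (-1) = -10.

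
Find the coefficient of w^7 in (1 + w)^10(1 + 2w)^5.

40140

Coefficient of w^7 = Σ_{j} C(10,j)·1^j·C(5,7-j)·2^(7-j) for j from 2 to 7.
= 1440 + 9600 + 16800 + 10080 + 2100 + 120 = 40140.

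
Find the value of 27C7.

C(27,7) = (27·26·25·24·23·22·21) / 7! = 4475671200 / 5040 = 888030.

888030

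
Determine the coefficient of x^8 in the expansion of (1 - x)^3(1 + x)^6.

Coefficient of x^8 = Σ_{j} C(3,j)·(-1)^j·C(6,8-j)·1^(8-j) for j from 2 to 3.
= 3 + (-6) = -3.

-3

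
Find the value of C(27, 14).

C(27,14) = C(27,13) by symmetry.
C(27,13) = (27·26·25·24·23·22·21·20·19·18·17·16·15) / 13! = 124903451312640000 / 6227020800 = 20058300.

20058300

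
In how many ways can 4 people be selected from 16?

1820

This is C(16,4) = 1820.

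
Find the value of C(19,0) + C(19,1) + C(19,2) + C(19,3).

1 + 19 + 171 + 969 = 1160.

1160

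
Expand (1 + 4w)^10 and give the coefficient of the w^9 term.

2621440

The general term is C(10,j)·(1)^j·(4w)^(10-j); the w^9 term has j = 1.
C(10,1) = 10.
Coefficient = C(10,1) · 4^9 = 10 · 262144 = 2621440.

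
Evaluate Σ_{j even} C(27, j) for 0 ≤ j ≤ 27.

67108864

Half of (1+1)^27 + (1−1)^27 gives the even-index sum: 2^26 = 67108864.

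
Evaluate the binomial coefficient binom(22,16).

74613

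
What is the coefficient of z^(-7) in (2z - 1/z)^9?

18

General term: C(9,j)·(2z)^j·(-1/z)^(9-j), with z-exponent 1j − 1(9−j) = 2j − 9.
Set 2j − 9 = -7: j = 1.
C(9,1) = 9; 2^1 = 2; (-1)^8 = 1.
Coefficient = 9 · 2 · 1 = 18.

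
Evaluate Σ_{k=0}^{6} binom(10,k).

848

1 + 10 + 45 + 120 + 210 + 252 + 210 = 848.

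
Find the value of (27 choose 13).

20058300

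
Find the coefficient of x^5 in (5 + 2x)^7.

16800

The general term is C(7,j)·(5)^j·(2x)^(7-j); the x^5 term has j = 2.
C(7,2) = 21.
Coefficient = C(7,2) · 5^2 · 2^5 = 21 · 25 · 32 = 16800.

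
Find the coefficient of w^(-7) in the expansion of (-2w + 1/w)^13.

General term: C(13,j)·(-2w)^j·(1/w)^(13-j), with w-exponent 1j − 1(13−j) = 2j − 13.
Set 2j − 13 = -7: j = 3.
C(13,3) = 286; (-2)^3 = -8; 1^10 = 1.
Coefficient = 286 · (-8) · 1 = -2288.

-2288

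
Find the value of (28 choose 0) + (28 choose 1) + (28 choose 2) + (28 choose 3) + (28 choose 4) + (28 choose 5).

122438

1 + 28 + 378 + 3276 + 20475 + 98280 = 122438.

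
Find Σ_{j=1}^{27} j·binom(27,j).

1811939328

Differentiating (1+x)^27 and setting x=1: Σ j·C(27,j) = 27·2^26 = 1811939328.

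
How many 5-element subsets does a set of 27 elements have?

80730

C(27,5) = (27·26·25·24·23) / 5! = 9687600 / 120 = 80730.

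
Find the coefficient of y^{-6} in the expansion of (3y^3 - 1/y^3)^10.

17010

General term: C(10,j)·(3y^3)^j·(-1/y^3)^(10-j), with y-exponent 3j − 3(10−j) = 6j − 30.
Set 6j − 30 = -6: j = 4.
C(10,4) = 210; 3^4 = 81; (-1)^6 = 1.
Coefficient = 210 · 81 · 1 = 17010.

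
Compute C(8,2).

C(8,2) = (8·7) / 2! = 56 / 2 = 28.

28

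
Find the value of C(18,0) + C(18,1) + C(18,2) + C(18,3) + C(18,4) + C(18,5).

12616

1 + 18 + 153 + 816 + 3060 + 8568 = 12616.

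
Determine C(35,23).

834451800

C(35,23) = C(35,12) by symmetry.
C(35,12) = (35·34·33·32·31·30·29·28·27·26·25·24) / 12! = 399703747322880000 / 479001600 = 834451800.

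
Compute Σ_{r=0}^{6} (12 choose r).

2510

1 + 12 + 66 + 220 + 495 + 792 + 924 = 2510.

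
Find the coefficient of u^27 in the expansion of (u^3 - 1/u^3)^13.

General term: C(13,j)·(u^3)^j·(-1/u^3)^(13-j), with u-exponent 3j − 3(13−j) = 6j − 39.
Set 6j − 39 = 27: j = 11.
C(13,11) = 78; 1^11 = 1; (-1)^2 = 1.
Coefficient = 78 · 1 · 1 = 78.

78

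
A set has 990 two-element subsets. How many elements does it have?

45

n(n−1)/2 = 990 ⇒ n(n−1) = 1980. Since 45·44 = 1980, n = 45.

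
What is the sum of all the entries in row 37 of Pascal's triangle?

Setting x = 1 in (1+x)^37 gives Σ C(37,j) = 2^37 = 137438953472.

137438953472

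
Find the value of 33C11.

C(33,11) = (33·32·31·30·29·28·27·26·25·24·23) / 11! = 7725366544896000 / 39916800 = 193536720.

193536720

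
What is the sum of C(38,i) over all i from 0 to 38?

The entries of row 38 sum to 2^38 = 274877906944.

274877906944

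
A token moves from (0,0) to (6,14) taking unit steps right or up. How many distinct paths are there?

38760

Each path is a sequence of 20 steps with 6 rights: C(20,6) = 38760.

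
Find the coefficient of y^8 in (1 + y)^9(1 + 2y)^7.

187137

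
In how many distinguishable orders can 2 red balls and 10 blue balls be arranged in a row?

Choose positions for the red balls: C(12,2) = 66.

66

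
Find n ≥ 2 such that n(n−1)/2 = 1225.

n(n−1)/2 = 1225 ⇒ n(n−1) = 2450. Since 50·49 = 2450, n = 50.

50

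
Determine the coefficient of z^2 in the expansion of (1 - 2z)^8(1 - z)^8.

268

Coefficient of z^2 = Σ_{j} C(8,j)·(-2)^j·C(8,2-j)·(-1)^(2-j) for j from 0 to 2.
= 28 + 128 + 112 = 268.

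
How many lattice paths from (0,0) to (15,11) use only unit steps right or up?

7726160

Each path is a sequence of 26 steps with 15 rights: C(26,15) = 7726160.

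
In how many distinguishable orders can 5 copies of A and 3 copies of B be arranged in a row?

Choose positions for the A's: C(8,5) = 56.

56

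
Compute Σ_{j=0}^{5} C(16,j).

1 + 16 + 120 + 560 + 1820 + 4368 = 6885.

6885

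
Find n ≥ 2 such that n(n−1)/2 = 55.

11

n(n−1)/2 = 55 ⇒ n(n−1) = 110. Since 11·10 = 110, n = 11.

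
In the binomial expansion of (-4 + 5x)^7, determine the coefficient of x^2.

-537600

The general term is C(7,j)·(-4)^j·(5x)^(7-j); the x^2 term has j = 5.
C(7,5) = 21.
Coefficient = C(7,5) · (-4)^5 · 5^2 = 21 · (-1024) · 25 = -537600.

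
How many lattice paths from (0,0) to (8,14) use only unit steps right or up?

319770

Each path is a sequence of 22 steps with 8 rights: C(22,8) = 319770.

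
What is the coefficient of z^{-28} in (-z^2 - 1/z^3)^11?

General term: C(11,j)·(-z^2)^j·(-1/z^3)^(11-j), with z-exponent 2j − 3(11−j) = 5j − 33.
Set 5j − 33 = -28: j = 1.
C(11,1) = 11; (-1)^1 = -1; (-1)^10 = 1.
Coefficient = 11 · (-1) · 1 = -11.

-11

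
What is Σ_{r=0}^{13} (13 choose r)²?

10400600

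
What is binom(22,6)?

74613

C(22,6) = (22·21·20·19·18·17) / 6! = 53721360 / 720 = 74613.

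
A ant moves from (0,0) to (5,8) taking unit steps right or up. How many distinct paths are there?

1287

Each path is a sequence of 13 steps with 5 rights: C(13,5) = 1287.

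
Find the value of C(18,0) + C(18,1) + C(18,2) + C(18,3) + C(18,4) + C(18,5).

12616

1 + 18 + 153 + 816 + 3060 + 8568 = 12616.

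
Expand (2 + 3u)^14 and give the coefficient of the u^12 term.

193444524

The general term is C(14,j)·(2)^j·(3u)^(14-j); the u^12 term has j = 2.
C(14,2) = 91.
Coefficient = C(14,2) · 2^2 · 3^12 = 91 · 4 · 531441 = 193444524.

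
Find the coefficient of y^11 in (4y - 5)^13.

The general term is C(13,j)·(4y)^j·(-5)^(13-j); the y^11 term has j = 11.
C(13,11) = 78.
Coefficient = C(13,11) · 4^11 · (-5)^2 = 78 · 4194304 · 25 = 8178892800.

8178892800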